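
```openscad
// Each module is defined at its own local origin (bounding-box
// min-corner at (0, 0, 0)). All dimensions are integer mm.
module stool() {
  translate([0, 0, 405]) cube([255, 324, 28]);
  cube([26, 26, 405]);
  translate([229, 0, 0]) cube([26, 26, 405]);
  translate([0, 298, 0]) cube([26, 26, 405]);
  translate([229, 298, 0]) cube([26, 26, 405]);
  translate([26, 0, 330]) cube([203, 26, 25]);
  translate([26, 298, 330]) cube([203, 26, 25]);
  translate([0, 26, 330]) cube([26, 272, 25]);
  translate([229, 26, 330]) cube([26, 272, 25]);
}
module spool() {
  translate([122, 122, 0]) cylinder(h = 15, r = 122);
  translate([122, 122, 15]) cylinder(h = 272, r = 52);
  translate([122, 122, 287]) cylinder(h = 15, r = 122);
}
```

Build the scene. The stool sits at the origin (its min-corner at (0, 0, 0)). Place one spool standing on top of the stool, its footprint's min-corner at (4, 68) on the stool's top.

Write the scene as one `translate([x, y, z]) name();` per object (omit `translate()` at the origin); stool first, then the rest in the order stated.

stool();
translate([4, 68, 433]) spool();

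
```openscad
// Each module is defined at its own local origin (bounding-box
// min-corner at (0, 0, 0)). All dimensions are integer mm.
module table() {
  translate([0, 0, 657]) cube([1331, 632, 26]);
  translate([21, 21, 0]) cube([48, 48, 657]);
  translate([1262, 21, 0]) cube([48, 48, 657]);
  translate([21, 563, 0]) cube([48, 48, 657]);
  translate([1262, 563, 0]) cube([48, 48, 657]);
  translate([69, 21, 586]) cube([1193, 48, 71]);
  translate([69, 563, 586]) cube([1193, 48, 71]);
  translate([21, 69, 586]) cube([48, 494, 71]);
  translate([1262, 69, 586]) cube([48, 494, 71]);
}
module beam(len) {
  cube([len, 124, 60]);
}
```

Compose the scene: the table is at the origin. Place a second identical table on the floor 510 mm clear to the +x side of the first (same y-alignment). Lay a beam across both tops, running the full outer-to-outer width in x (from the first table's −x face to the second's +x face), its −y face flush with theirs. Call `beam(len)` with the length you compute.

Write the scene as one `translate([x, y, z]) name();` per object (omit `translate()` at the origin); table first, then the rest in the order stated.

table();
translate([1841, 0, 0]) table();
translate([0, 0, 683]) beam(3172);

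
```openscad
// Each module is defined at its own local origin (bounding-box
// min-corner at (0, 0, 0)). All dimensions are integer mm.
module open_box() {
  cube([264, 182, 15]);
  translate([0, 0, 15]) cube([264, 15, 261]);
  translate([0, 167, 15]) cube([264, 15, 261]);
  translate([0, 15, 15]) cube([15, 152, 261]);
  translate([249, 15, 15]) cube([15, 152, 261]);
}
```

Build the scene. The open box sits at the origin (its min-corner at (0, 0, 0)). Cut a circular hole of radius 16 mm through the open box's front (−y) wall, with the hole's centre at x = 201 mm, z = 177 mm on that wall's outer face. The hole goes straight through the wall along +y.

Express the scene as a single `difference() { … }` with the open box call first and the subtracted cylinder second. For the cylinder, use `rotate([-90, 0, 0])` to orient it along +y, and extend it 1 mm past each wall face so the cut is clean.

difference() {
  open_box();
  translate([201, -1, 177]) rotate([-90, 0, 0]) cylinder(h = 17, r = 16);
}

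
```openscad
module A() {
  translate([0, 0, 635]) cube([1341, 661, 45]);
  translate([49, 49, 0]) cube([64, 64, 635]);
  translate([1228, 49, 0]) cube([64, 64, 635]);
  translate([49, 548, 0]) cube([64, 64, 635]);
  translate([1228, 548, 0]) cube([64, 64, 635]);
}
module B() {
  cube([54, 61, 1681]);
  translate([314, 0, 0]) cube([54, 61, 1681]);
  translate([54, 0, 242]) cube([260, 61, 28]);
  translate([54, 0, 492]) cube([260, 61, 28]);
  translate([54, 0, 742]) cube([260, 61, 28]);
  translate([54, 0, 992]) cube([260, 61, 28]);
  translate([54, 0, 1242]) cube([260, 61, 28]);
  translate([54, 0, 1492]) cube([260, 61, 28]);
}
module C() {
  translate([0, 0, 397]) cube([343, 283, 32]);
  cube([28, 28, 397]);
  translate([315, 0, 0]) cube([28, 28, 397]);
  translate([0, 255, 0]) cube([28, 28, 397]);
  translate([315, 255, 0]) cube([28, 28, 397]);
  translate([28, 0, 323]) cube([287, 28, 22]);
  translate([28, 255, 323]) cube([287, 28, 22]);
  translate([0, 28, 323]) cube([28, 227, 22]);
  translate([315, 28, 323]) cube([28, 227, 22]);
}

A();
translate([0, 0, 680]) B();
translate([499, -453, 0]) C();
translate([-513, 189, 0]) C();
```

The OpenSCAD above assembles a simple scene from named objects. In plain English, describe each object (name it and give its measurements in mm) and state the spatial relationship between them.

A is a rectangular dining table. The top is 1341×661×45 mm with its upper surface at z = 680 mm. It stands on four 64×64 mm square legs, each inset 49 mm from the nearest pair of top edges, running from the floor to the underside of the top.

B is a wooden ladder with two side rails of 54×61 mm section and 1681 mm height, set 368 mm apart overall. Between them run 6 rectangular rungs (61 mm deep, 28 mm thick), front faces flush with the rails' −y face. The bottom of the first rung is 242 mm above the floor and each subsequent rung is 250 mm higher than the one below.

C is a four-legged stool. The seat is 343×283 mm, 32 mm thick, top at z = 429 mm. It stands on four square legs, each 28×28 mm in cross-section, from z = 0 to the seat underside, each flush with a corner of the seat. Four stretchers, 28 mm wide and 22 mm tall, connect adjacent legs with their undersides at z = 323 mm, each running between the inner faces of the legs it joins and aligned with the legs' outer faces on the other axis.

The ladder is on top of the table. Two stools sit around the table at the −y, −x sides.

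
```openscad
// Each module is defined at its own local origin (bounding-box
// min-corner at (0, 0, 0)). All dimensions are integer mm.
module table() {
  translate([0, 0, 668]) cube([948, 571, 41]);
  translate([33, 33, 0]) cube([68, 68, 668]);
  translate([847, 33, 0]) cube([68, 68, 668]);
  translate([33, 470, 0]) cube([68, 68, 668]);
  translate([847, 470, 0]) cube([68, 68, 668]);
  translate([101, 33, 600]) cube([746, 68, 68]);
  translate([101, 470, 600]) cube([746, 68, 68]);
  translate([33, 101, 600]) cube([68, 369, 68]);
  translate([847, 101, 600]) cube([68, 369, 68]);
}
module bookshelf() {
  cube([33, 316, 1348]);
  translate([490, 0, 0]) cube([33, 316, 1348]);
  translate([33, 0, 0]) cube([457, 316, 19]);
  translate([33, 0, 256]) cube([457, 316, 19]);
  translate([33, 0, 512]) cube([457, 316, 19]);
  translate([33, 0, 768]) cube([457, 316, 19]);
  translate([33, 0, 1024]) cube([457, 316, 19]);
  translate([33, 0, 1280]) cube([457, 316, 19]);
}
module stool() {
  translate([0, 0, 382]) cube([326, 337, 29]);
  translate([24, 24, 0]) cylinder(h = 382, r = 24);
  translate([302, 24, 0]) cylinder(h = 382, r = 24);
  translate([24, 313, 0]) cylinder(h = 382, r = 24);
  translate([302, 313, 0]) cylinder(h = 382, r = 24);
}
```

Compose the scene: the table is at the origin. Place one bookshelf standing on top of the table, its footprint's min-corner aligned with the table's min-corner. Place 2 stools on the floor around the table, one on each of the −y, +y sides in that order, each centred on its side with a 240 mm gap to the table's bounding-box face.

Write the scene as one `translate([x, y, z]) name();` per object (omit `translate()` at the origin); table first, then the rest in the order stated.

table();
translate([0, 0, 709]) bookshelf();
translate([311, -577, 0]) stool();
translate([311, 811, 0]) stool();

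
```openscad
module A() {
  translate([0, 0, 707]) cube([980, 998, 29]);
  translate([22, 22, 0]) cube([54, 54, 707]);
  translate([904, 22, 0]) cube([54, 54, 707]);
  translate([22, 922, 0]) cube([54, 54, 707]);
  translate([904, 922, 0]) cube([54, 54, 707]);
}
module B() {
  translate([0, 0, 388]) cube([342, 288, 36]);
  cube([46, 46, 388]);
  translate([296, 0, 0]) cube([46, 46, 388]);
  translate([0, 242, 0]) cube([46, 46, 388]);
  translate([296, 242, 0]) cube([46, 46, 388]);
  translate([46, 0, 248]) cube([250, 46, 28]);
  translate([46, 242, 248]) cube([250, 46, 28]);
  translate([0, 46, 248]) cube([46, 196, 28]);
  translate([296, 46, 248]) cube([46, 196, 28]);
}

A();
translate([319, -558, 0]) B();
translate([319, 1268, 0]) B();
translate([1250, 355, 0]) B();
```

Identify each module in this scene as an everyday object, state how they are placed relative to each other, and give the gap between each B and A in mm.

A is a table. B is a stool. Three stools sit around the table at the −y, +y, +x sides. The gap between each stool and the table is 270 mm.

Each stool's nearest face is 270 mm from the table's bounding box.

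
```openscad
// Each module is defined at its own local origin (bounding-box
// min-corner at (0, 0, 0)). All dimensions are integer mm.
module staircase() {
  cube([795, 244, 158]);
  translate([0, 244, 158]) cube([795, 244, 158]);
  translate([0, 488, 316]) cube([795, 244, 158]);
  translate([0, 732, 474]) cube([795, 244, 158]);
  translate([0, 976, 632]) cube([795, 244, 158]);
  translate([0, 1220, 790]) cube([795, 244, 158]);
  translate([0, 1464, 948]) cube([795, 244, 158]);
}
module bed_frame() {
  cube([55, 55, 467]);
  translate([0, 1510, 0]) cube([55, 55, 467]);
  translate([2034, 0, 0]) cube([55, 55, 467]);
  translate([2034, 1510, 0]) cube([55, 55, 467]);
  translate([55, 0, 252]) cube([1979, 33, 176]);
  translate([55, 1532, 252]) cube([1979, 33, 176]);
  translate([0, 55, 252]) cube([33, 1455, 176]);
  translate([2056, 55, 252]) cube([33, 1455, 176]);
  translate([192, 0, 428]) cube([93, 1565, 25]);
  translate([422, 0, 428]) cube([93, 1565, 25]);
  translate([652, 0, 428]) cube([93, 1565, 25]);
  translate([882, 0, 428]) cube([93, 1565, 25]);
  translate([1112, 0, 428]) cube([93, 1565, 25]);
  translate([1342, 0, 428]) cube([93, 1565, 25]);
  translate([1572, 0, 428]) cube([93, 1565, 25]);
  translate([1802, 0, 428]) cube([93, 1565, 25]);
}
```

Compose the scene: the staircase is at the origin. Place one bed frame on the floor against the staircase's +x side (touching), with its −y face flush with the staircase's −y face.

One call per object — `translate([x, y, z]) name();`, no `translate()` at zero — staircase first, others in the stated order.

staircase();
translate([795, 0, 0]) bed_frame();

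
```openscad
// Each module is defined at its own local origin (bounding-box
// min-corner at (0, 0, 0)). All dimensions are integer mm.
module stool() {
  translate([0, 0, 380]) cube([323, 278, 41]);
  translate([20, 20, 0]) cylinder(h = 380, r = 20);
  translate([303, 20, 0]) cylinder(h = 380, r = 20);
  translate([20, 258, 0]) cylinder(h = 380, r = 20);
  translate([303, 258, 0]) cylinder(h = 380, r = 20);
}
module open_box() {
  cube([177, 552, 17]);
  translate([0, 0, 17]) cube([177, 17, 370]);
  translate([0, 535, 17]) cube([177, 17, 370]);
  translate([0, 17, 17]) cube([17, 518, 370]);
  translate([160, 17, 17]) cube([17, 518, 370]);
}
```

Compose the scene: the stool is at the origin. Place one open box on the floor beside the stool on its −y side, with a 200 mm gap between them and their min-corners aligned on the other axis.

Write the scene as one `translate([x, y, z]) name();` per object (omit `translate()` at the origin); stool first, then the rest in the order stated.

stool();
translate([0, -752, 0]) open_box();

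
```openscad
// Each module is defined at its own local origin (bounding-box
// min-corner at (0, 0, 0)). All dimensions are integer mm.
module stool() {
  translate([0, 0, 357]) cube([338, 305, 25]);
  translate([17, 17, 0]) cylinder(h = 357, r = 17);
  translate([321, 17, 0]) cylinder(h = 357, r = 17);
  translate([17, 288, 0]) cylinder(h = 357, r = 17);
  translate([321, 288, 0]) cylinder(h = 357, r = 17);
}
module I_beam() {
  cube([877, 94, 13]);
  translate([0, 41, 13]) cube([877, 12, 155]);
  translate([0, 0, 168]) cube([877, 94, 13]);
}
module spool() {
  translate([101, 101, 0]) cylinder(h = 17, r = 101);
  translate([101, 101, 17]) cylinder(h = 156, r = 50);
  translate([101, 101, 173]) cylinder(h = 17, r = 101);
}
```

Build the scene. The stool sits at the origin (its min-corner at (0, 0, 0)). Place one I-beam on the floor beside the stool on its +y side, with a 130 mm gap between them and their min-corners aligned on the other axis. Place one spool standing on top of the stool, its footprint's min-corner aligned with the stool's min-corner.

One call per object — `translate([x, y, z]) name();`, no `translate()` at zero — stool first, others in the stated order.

stool();
translate([0, 435, 0]) I_beam();
translate([0, 0, 382]) spool();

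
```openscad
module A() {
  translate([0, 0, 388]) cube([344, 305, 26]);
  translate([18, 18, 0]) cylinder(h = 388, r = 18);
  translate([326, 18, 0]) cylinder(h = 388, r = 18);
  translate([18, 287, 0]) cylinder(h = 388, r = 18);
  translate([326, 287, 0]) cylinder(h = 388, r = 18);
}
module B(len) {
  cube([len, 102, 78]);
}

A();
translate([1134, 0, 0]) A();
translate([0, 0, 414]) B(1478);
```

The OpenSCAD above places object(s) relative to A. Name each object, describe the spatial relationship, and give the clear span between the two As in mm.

A is a stool. B is a beam. A beam spans the tops of two stools. The clear span between the two stools is 790 mm.

Second stool starts at x = 1134; first ends at x = 344; clear span = 1134 − 344 = 790 mm.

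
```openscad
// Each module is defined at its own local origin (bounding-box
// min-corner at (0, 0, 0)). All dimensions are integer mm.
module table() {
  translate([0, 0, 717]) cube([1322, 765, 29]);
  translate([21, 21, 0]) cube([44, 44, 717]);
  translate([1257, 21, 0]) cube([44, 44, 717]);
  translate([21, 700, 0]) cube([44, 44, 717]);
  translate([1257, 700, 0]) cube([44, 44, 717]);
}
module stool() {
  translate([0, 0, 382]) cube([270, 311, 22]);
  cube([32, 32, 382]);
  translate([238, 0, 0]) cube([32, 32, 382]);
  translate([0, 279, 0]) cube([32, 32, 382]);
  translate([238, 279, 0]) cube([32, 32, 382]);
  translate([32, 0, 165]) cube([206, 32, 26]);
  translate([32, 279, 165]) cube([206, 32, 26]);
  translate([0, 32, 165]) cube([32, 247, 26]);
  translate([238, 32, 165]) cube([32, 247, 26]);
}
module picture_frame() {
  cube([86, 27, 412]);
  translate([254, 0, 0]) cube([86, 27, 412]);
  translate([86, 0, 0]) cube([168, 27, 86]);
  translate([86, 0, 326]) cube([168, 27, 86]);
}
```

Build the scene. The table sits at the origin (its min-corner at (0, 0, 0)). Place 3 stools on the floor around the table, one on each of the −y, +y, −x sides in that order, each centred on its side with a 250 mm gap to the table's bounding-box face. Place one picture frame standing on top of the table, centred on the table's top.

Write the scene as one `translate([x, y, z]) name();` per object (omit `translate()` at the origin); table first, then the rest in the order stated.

table();
translate([526, -561, 0]) stool();
translate([526, 1015, 0]) stool();
translate([-520, 227, 0]) stool();
translate([491, 369, 746]) picture_frame();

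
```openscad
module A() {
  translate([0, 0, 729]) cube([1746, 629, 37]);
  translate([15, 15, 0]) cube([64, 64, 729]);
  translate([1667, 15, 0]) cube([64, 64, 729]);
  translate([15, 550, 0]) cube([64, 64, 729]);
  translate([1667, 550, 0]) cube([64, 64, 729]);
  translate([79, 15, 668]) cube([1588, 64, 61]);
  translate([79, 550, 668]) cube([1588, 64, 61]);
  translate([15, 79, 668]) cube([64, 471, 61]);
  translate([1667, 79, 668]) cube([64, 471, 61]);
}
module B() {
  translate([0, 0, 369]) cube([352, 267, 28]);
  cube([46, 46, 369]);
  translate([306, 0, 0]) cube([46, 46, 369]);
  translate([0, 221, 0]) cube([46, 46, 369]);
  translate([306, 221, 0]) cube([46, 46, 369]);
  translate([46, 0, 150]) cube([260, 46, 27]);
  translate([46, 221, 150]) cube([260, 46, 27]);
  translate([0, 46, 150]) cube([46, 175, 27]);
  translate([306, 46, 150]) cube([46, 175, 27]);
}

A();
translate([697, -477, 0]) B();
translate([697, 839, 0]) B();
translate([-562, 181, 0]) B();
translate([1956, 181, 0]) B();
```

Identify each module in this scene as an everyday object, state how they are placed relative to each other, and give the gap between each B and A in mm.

Each stool's nearest face is 210 mm from the table's bounding box.

A is a table. B is a stool. Four stools sit around the table at the −y, +y, −x, +x sides. The gap between each stool and the table is 210 mm.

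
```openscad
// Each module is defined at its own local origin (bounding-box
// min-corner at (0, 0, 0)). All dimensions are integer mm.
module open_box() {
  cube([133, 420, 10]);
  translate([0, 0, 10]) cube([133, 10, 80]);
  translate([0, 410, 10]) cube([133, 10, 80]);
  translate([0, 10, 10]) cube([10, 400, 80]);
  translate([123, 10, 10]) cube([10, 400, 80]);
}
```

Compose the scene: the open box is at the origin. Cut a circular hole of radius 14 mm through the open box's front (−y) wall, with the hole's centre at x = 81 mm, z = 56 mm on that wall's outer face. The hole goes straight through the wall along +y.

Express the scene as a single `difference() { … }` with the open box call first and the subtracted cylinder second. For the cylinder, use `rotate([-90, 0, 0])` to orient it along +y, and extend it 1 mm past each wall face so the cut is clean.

difference() {
  open_box();
  translate([81, -1, 56]) rotate([-90, 0, 0]) cylinder(h = 12, r = 14);
}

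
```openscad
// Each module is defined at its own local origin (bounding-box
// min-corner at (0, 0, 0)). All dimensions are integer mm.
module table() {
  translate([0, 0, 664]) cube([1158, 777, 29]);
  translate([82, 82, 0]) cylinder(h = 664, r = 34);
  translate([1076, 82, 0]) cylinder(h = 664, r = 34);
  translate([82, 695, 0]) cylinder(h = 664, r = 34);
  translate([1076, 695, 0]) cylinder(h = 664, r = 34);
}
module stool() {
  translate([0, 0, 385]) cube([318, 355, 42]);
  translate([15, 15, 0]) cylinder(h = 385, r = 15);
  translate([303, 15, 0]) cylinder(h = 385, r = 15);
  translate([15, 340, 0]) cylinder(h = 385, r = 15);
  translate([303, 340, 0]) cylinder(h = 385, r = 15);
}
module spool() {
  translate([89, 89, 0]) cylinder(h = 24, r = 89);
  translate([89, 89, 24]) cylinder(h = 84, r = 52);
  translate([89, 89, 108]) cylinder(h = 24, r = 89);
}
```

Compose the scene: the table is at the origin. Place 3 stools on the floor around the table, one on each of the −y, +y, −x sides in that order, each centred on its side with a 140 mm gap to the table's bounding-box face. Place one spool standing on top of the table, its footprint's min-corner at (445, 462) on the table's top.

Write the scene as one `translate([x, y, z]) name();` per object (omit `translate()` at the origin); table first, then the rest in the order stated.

table();
translate([420, -495, 0]) stool();
translate([420, 917, 0]) stool();
translate([-458, 211, 0]) stool();
translate([445, 462, 693]) spool();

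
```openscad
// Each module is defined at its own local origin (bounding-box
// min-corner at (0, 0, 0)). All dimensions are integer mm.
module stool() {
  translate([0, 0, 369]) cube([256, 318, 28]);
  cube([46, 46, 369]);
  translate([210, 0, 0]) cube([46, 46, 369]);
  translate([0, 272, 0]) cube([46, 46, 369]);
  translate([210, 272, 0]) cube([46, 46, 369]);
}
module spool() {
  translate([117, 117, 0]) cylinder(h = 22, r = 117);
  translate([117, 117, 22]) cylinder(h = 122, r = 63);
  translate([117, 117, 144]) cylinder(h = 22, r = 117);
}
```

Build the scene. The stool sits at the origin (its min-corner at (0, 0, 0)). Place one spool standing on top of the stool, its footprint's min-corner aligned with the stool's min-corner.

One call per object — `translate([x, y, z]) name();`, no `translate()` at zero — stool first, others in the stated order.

stool();
translate([0, 0, 397]) spool();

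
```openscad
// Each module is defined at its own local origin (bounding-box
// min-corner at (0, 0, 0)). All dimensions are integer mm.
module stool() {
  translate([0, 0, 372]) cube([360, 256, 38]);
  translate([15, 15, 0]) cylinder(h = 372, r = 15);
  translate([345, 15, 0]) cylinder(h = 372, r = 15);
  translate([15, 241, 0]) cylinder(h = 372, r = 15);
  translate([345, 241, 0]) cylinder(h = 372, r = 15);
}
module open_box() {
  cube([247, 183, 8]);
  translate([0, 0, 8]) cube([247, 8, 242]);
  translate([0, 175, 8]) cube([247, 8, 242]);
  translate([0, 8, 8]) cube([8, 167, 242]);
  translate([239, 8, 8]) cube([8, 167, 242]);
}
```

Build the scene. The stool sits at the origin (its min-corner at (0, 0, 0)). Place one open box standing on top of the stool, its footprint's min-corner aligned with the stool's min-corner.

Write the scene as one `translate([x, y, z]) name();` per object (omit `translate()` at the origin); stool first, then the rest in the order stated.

stool();
translate([0, 0, 410]) open_box();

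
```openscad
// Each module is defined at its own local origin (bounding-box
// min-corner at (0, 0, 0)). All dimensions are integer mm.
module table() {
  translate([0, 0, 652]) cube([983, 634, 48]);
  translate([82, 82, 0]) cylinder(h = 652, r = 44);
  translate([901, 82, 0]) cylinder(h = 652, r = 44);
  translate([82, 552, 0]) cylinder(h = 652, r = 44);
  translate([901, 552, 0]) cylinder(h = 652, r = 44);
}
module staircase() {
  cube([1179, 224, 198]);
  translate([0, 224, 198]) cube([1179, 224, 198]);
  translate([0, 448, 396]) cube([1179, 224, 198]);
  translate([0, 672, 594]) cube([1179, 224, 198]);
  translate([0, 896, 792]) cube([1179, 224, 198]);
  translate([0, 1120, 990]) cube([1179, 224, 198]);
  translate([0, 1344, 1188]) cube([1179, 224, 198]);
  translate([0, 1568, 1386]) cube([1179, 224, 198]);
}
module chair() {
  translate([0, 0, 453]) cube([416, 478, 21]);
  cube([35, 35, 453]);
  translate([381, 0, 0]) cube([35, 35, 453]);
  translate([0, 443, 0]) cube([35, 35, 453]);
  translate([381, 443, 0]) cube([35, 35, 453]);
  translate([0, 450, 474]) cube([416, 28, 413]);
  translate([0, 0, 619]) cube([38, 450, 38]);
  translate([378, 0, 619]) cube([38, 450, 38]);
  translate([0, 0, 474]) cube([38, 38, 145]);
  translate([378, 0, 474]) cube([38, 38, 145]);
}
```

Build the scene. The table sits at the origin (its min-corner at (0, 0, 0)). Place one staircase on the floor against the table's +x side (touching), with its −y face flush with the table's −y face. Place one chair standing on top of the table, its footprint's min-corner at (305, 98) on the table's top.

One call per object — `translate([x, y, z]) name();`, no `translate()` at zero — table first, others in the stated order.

table();
translate([983, 0, 0]) staircase();
translate([305, 98, 700]) chair();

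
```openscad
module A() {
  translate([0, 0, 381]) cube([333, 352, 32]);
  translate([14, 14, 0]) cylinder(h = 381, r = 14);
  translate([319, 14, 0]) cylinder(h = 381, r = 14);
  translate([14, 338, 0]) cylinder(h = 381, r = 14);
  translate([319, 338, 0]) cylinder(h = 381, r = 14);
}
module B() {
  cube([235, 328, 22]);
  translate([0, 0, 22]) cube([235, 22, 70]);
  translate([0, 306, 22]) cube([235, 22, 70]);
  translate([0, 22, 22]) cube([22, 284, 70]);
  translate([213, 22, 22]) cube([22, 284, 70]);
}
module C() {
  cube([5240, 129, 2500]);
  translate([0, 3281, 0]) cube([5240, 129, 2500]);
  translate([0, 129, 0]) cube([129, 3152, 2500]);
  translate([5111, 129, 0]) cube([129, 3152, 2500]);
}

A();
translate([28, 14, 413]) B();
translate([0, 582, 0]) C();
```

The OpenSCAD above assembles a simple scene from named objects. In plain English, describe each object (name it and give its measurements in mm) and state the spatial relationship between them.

A is a four-legged stool. The seat is 333×352 mm, 32 mm thick, top at z = 413 mm. It stands on four round legs, each 28 mm in diameter, from z = 0 to the seat underside, each leg's axis is inset half a diameter from the nearest pair of seat edges (so the leg's bounding box is flush with the corner).

B is an open storage box with external size 235×328×92 mm and wall thickness 22 mm (the base is also 22 mm thick). The base covers the whole footprint; the four walls stand on the base, with the y-facing walls full-width and the x-facing walls fitting between their inner faces.

C is the wall frame of a small rectangular building: four walls, each 2500 mm tall and 129 mm thick, enclosing a footprint 5240 mm (x) by 3410 mm (y) outside-to-outside, with no floor or roof. The front and back walls (the −y and +y sides) span the full width; the two side walls fit between them.

The open box is on top of the stool. The house frame is on the floor beside the stool on its +y side.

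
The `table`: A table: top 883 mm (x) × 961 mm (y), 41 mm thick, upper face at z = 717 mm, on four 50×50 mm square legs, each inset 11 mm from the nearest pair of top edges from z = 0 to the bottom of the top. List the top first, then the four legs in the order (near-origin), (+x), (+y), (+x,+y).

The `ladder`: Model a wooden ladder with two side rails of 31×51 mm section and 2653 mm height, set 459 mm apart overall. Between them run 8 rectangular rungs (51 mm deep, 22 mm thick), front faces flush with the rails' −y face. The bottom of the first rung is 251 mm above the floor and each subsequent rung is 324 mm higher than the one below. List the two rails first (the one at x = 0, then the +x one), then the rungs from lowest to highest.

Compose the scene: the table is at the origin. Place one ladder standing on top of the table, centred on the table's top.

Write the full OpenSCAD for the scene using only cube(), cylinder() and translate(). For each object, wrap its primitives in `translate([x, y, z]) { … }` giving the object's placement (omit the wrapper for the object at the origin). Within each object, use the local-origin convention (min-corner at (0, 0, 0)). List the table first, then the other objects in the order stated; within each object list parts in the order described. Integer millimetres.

translate([0, 0, 676]) cube([883, 961, 41]);
translate([11, 11, 0]) cube([50, 50, 676]);
translate([822, 11, 0]) cube([50, 50, 676]);
translate([11, 900, 0]) cube([50, 50, 676]);
translate([822, 900, 0]) cube([50, 50, 676]);
translate([212, 455, 717]) {
  cube([31, 51, 2653]);
  translate([428, 0, 0]) cube([31, 51, 2653]);
  translate([31, 0, 251]) cube([397, 51, 22]);
  translate([31, 0, 575]) cube([397, 51, 22]);
  translate([31, 0, 899]) cube([397, 51, 22]);
  translate([31, 0, 1223]) cube([397, 51, 22]);
  translate([31, 0, 1547]) cube([397, 51, 22]);
  translate([31, 0, 1871]) cube([397, 51, 22]);
  translate([31, 0, 2195]) cube([397, 51, 22]);
  translate([31, 0, 2519]) cube([397, 51, 22]);
}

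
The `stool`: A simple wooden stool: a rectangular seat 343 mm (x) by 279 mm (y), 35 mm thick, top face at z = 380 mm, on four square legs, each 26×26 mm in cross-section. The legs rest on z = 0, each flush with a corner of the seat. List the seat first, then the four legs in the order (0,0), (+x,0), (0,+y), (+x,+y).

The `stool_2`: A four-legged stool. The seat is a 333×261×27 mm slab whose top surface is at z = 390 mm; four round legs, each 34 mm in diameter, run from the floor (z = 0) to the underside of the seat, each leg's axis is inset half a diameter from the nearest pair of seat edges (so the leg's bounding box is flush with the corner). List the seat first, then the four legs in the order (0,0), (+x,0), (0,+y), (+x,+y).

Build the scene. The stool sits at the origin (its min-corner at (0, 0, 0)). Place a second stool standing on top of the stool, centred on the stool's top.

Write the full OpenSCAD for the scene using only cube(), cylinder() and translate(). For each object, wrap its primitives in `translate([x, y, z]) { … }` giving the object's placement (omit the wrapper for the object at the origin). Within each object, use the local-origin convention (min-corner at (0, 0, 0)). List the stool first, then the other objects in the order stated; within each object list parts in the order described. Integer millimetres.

translate([0, 0, 345]) cube([343, 279, 35]);
cube([26, 26, 345]);
translate([317, 0, 0]) cube([26, 26, 345]);
translate([0, 253, 0]) cube([26, 26, 345]);
translate([317, 253, 0]) cube([26, 26, 345]);
translate([5, 9, 380]) {
  translate([0, 0, 363]) cube([333, 261, 27]);
  translate([17, 17, 0]) cylinder(h = 363, r = 17);
  translate([316, 17, 0]) cylinder(h = 363, r = 17);
  translate([17, 244, 0]) cylinder(h = 363, r = 17);
  translate([316, 244, 0]) cylinder(h = 363, r = 17);
}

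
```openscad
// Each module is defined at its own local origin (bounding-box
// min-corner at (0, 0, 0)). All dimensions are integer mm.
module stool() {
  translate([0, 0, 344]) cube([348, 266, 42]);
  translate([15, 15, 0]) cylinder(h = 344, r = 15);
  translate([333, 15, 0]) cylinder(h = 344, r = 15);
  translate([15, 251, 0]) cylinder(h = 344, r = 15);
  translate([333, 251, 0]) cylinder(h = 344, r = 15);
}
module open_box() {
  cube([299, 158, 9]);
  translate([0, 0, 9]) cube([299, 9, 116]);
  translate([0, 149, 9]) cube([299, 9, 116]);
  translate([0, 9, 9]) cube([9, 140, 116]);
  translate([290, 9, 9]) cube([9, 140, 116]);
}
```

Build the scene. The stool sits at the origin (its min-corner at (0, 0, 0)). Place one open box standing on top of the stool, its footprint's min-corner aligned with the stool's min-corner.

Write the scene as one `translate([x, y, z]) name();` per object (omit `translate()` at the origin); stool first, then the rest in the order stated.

stool();
translate([0, 0, 386]) open_box();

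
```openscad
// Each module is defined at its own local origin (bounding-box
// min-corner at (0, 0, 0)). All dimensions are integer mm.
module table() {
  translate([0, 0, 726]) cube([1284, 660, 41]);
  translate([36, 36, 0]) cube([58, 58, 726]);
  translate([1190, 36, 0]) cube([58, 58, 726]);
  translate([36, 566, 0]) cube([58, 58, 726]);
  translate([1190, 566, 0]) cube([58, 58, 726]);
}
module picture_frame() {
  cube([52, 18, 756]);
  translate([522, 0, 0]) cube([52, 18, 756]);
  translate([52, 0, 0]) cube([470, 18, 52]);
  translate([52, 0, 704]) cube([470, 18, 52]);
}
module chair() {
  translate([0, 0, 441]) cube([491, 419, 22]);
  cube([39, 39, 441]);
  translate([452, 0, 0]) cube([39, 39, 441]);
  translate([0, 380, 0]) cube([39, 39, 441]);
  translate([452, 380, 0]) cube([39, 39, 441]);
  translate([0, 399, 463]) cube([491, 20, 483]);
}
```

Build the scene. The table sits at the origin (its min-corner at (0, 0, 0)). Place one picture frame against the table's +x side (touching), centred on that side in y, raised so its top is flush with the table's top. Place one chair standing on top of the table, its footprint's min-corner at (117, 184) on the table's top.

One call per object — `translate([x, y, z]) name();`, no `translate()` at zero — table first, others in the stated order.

table();
translate([1284, 321, 11]) picture_frame();
translate([117, 184, 767]) chair();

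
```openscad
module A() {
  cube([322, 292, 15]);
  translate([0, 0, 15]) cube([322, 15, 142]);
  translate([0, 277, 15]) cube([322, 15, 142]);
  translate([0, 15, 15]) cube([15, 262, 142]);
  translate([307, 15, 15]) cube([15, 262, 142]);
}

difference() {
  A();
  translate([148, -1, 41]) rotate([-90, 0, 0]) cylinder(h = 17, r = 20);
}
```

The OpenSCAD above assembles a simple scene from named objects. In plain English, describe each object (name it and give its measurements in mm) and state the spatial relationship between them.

A is an open storage box with external size 322×292×157 mm and wall thickness 15 mm (the base is also 15 mm thick). The base covers the whole footprint; the four walls stand on the base, with the y-facing walls full-width and the x-facing walls fitting between their inner faces.

The open box has a circular hole of radius 20 mm through its front wall, centred at (x = 148, z = 41).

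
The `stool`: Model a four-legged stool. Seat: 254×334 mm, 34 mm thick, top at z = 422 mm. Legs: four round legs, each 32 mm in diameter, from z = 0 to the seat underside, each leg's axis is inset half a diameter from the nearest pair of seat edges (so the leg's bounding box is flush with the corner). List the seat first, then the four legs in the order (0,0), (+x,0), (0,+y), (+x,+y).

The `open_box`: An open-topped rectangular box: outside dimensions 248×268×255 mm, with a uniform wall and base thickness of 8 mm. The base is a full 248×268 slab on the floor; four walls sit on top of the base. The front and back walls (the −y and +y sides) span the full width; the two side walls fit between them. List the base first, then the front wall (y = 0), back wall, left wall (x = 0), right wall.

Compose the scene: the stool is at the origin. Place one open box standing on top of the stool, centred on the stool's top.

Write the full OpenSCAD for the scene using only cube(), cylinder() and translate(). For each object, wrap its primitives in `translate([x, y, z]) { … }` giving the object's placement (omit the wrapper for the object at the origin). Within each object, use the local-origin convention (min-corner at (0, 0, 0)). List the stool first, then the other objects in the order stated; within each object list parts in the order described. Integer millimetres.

translate([0, 0, 388]) cube([254, 334, 34]);
translate([16, 16, 0]) cylinder(h = 388, r = 16);
translate([238, 16, 0]) cylinder(h = 388, r = 16);
translate([16, 318, 0]) cylinder(h = 388, r = 16);
translate([238, 318, 0]) cylinder(h = 388, r = 16);
translate([3, 33, 422]) {
  cube([248, 268, 8]);
  translate([0, 0, 8]) cube([248, 8, 247]);
  translate([0, 260, 8]) cube([248, 8, 247]);
  translate([0, 8, 8]) cube([8, 252, 247]);
  translate([240, 8, 8]) cube([8, 252, 247]);
}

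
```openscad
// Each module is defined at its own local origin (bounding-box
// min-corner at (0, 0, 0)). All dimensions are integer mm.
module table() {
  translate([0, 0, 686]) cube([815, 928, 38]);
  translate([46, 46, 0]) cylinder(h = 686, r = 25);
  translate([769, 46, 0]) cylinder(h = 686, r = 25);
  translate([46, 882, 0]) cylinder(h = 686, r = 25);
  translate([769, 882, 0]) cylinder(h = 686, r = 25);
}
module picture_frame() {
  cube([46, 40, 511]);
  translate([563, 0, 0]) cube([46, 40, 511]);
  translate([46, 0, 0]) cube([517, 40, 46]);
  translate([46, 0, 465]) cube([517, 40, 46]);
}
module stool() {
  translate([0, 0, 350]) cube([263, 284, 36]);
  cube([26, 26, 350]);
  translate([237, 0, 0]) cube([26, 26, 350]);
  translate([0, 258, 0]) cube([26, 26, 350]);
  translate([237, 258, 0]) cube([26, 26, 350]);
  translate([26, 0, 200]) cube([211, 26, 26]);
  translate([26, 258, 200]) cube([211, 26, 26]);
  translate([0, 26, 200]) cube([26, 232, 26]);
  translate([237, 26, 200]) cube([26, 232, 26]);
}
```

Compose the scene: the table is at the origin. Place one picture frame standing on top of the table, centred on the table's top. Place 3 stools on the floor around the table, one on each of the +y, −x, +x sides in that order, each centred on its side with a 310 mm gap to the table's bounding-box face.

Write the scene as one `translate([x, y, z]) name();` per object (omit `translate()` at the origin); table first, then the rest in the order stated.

table();
translate([103, 444, 724]) picture_frame();
translate([276, 1238, 0]) stool();
translate([-573, 322, 0]) stool();
translate([1125, 322, 0]) stool();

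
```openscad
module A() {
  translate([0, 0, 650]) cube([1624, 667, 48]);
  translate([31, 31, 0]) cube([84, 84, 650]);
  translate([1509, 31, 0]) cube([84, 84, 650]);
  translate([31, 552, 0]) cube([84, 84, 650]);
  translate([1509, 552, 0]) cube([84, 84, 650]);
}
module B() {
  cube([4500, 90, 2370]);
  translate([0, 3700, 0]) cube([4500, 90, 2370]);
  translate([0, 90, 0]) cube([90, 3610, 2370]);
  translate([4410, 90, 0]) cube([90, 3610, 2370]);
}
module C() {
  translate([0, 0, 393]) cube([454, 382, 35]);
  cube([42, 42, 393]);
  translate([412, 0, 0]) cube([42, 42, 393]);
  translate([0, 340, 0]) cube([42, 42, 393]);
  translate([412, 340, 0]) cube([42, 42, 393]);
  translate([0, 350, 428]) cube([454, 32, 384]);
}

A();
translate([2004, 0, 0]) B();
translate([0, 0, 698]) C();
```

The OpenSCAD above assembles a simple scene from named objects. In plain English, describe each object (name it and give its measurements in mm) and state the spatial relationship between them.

A is a table with a 1624×667 mm rectangular top, 48 mm thick, top surface at z = 698 mm, supported by four 84×84 mm square legs, each inset 31 mm from the nearest pair of top edges, running from the floor.

B is the wall frame of a small rectangular building: four walls, each 2370 mm tall and 90 mm thick, enclosing a footprint 4500 mm (x) by 3790 mm (y) outside-to-outside, with no floor or roof. The front and back walls (the −y and +y sides) span the full width; the two side walls fit between them.

C is a chair: 454×382 mm seat, 35 mm thick, top at z = 428 mm, on four 42 mm square corner legs flush with the seat edges. A 32 mm thick backrest slab spans the full seat width, extending 384 mm above the seat top, its back face flush with the seat's +y edge.

The house frame is on the floor beside the table on its +x side. The chair is on top of the table.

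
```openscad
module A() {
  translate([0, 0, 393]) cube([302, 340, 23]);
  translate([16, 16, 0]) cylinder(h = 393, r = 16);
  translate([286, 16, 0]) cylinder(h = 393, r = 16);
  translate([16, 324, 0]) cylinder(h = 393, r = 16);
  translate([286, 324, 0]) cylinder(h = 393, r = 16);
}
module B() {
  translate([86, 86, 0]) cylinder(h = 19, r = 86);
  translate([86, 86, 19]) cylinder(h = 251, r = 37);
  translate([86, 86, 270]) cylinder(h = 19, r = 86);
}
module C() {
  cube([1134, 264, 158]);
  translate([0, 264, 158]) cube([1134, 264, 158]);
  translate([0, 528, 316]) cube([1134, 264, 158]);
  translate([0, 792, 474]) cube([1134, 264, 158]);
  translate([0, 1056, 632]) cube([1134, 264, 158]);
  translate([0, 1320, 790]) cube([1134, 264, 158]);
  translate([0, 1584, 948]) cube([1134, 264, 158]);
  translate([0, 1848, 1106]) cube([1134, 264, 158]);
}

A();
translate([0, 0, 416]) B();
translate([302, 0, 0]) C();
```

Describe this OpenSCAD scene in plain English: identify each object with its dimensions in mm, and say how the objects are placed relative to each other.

A is a four-legged stool. The seat is 302×340 mm, 23 mm thick, top at z = 416 mm. It stands on four round legs, each 32 mm in diameter, from z = 0 to the seat underside, each leg's axis is inset half a diameter from the nearest pair of seat edges (so the leg's bounding box is flush with the corner).

B is a spool: two coaxial disc flanges of radius 86 mm and thickness 19 mm, joined by a core cylinder of radius 37 mm and height 251 mm. The lower flange rests on z = 0 and the three cylinders share a vertical axis.

C is a straight staircase of 8 solid steps. Each step is 1134 mm wide (x), 264 mm deep (y, the going) and 158 mm tall (the rise). The first step rests on the floor; each subsequent step sits one going further in +y and one rise higher in +z, directly behind and above the previous step with no overlap.

The spool is on top of the stool. The staircase is against the stool's +x side, with their −y faces flush.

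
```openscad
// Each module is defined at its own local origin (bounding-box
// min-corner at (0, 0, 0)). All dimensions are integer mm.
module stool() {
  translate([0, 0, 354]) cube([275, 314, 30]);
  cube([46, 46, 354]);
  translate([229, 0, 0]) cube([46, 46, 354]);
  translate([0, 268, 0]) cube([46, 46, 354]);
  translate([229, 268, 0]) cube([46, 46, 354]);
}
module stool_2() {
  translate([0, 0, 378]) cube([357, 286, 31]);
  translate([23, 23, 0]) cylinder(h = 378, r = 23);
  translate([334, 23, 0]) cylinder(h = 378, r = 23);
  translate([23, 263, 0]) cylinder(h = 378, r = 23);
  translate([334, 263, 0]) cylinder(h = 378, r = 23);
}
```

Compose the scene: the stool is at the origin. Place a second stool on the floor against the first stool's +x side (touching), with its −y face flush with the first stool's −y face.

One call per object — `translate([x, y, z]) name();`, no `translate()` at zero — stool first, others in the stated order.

stool();
translate([275, 0, 0]) stool_2();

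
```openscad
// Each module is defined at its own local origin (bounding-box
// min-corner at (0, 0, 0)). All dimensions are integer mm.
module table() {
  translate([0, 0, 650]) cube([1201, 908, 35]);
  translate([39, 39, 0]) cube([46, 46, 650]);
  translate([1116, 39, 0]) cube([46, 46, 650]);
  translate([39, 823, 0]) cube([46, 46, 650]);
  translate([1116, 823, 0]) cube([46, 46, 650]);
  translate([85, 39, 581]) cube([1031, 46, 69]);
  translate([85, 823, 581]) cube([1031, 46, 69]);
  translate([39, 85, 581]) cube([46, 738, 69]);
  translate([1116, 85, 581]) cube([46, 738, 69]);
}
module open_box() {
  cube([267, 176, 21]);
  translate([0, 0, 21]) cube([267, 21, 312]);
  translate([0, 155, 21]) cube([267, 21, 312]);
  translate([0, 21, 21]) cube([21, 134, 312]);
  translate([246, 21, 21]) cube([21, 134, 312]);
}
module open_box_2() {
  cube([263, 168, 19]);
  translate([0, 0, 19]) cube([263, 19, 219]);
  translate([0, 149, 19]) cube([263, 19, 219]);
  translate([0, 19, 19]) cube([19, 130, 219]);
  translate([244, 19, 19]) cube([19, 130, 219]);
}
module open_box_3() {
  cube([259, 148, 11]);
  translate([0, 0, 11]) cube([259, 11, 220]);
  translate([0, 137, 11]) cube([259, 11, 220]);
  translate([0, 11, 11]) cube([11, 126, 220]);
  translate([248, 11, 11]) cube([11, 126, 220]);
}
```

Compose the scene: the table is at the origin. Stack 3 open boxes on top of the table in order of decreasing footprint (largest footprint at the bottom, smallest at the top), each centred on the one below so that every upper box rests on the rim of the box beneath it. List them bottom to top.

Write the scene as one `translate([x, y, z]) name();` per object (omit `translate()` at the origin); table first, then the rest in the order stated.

table();
translate([467, 366, 685]) open_box();
translate([469, 370, 1018]) open_box_2();
translate([471, 380, 1256]) open_box_3();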